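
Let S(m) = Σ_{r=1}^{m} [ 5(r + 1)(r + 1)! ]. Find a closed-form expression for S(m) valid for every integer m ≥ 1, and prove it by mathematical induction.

We claim S(m) = 5(m + 2)! - 10 for all m ≥ 1.
Base case (m = 1): S(1) = 20, and the closed form gives 20. They agree.
For the inductive step, assume it holds for an arbitrary r ≥ 1, so S(r) = 5(r + 2)! - 10.
Then S(r+1) = S(r) + (5(r + 2)(r + 2)!) = (5(r + 2)! - 10) + (5(r + 2)(r + 2)!).
Simplifying, S(r+1) = 5((r+1) + 2)! - 10,
which is the closed form with m = r+1.
By induction, the statement is established for all m ≥ 1.

S(m) = 5(m + 2)! - 10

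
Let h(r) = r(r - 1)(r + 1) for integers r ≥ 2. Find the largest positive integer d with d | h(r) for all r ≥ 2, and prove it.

Computing the first values: h(2) = 6 and h(3) = 24; gcd(6, 24) = 6, so d ≤ 6.
We prove 6 | r(r - 1)(r + 1) for all r ≥ 2 by induction on r.
For the base case r = 2: h(2) = 6 = 6·(1), so 6 | h(2).
Inductive step: assume the claim holds for r = i, i.e. 6 | h(i). Then
h(i+1) − h(i) = i·(i+1)·(i+2) − (i-1)·i·(i+1) = i·(i+1)·[(i+2) − (i-1)] = 3·i·(i+1). The product of 2 consecutive integers is divisible by (2)! = 2, so h(i+1) − h(i) is divisible by 3·2 = 6. By the inductive hypothesis 6 | h(i), hence 6 | h(i+1).
By the principle of mathematical induction, the result holds for all r ≥ 2.
Therefore the largest such d is 6.

d = 6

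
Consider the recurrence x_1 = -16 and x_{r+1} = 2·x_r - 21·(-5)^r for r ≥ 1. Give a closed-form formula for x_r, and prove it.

Computing the first terms: x_1 = -16, x_2 = 73, x_3 = -379. This suggests x_r = 3(-5)^r - 2^(r - 1).
For the base case r = 1: the formula gives -16 = -16 = x_1.
Inductive step: assume the claim holds for r = m, so x_m = 3(-5)^m - 2^(m - 1).
Then x_{m+1} = 2·x_m - 21·(-5)^m = 2·(3(-5)^m - 2^(m - 1)) - 21·(-5)^m = 3(-5)^(m + 1) - 2^m = 3(-5)^(m+1) - 2^((m+1) - 1),
which is the claimed formula at r = m+1.
Hence, by induction on r, the claim holds for every r ≥ 1.

x_r = 3(-5)^r - 2^(r - 1)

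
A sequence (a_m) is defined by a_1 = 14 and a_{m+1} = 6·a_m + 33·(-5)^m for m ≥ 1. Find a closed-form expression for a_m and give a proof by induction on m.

a_m = -3(-5)^m - 6^(m - 1)

Computing the first terms: a_1 = 14, a_2 = -81, a_3 = 339. This suggests a_m = -3(-5)^m - 6^(m - 1).
Base case (m = 1): the formula gives 14 = 14 = a_1.
For the inductive step, assume it holds for an arbitrary j ≥ 1, so a_j = -3(-5)^j - 6^(j - 1).
Then a_{j+1} = 6·a_j + 33·(-5)^j = 6·(-3(-5)^j - 6^(j - 1)) + 33·(-5)^j = -3(-5)^(j + 1) - 6^j = -3(-5)^(j+1) - 6^((j+1) - 1),
which is the claimed formula at m = j+1.
This completes the induction.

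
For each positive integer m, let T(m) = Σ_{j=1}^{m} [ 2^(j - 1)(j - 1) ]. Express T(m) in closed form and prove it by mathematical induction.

T(m) = 2^m(m - 2) + 2

We claim T(m) = 2^m(m - 2) + 2 for all m ≥ 1.
When m = 1: T(1) = 0, and the closed form gives 0. They agree.
Inductive step: suppose the statement holds for some j ≥ 1, so T(j) = 2^j(j - 2) + 2.
Then T(j+1) = T(j) + (2^j·j) = (2^j(j - 2) + 2) + (2^j·j).
Simplifying, T(j+1) = 2·2^j·j - 2·2^j + 2 = 2^(j+1)((j+1) - 2) + 2,
which is the closed form with m = j+1.
This completes the induction.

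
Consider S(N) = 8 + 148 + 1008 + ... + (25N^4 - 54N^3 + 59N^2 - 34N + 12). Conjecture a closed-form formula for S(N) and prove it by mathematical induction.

S(N) = N(5N^4 - N^3 + N^2 - N + 4)

We claim S(N) = N(5N^4 - N^3 + N^2 - N + 4) for all N ≥ 1.
For the base case N = 1: S(1) = 8, and the closed form gives 8. They agree.
For the inductive step, assume it holds for an arbitrary i ≥ 1, so S(i) = i(5i^4 - i^3 + i^2 - i + 4).
Then S(i+1) = S(i) + (25i^4 + 46i^3 + 47i^2 + 22i + 8) = (i(5i^4 - i^3 + i^2 - i + 4)) + (25i^4 + 46i^3 + 47i^2 + 22i + 8).
Simplifying, S(i+1) = (i + 1)(5i^4 + 19i^3 + 28i^2 + 18i + 8) = (i+1)(5(i+1)^4 - (i+1)^3 + (i+1)^2 - (i+1) + 4),
which is the closed form with N = i+1.
By the principle of mathematical induction, the result holds for all N ≥ 1.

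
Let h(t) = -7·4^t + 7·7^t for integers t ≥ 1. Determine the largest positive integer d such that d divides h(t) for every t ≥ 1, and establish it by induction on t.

Computing the first values: h(1) = 21 and h(2) = 231; gcd(21, 231) = 21, so d ≤ 21.
We prove 21 | -7·4^t + 7·7^t for all t ≥ 1 by induction on t.
Base case (t = 1): h(1) = 21 = 21·(1), so 21 | h(1).
For the inductive step, assume it holds for an arbitrary k ≥ 1, i.e. 21 | h(k). Then
h(k+1) − 7·h(k) = (-7·4^(k+1) + 7·7^(k+1)) − 7·(-7·4^k + 7·7^k) = (-7)·4^k·(4 − 7) = (21)·4^k. Since 21 | h(k) by the inductive hypothesis, 21 | 7·h(k); and 21 | 21 since 21 = 21·1. Therefore 21 | h(k+1).
By the principle of mathematical induction, the result holds for all t ≥ 1.
Therefore the largest such d is 21.

d = 21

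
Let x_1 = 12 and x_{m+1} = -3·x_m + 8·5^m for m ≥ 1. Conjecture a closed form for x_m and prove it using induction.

x_m = 7(-3)^(m - 1) + 5^m

Computing the first terms: x_1 = 12, x_2 = 4, x_3 = 188. This suggests x_m = 7(-3)^(m - 1) + 5^m.
Base step (m = 1): the formula gives 12 = 12 = x_1.
Suppose the result is true for m = p, so x_p = 7(-3)^(p - 1) + 5^p.
Then x_{p+1} = -3·x_p + 8·5^p = -3·(7(-3)^(p - 1) + 5^p) + 8·5^p = 7(-3)^p + 5^(p + 1) = 7(-3)^((p+1) - 1) + 5^(p+1),
which is the claimed formula at m = p+1.
This completes the induction.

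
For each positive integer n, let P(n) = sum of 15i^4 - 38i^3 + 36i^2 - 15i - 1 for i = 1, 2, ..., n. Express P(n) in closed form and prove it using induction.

P(n) = n(3n^4 - 2n^3 - 2n^2 + n - 3)

We claim P(n) = n(3n^4 - 2n^3 - 2n^2 + n - 3) for all n ≥ 1.
Base step (n = 1): P(1) = -3, and the closed form gives -3. They agree.
Inductive step: suppose the statement holds for some i ≥ 1, so P(i) = i(3i^4 - 2i^3 - 2i^2 + i - 3).
Then P(i+1) = P(i) + (15i^4 + 22i^3 + 12i^2 + 3i - 3) = (i(3i^4 - 2i^3 - 2i^2 + i - 3)) + (15i^4 + 22i^3 + 12i^2 + 3i - 3).
Simplifying, P(i+1) = (i + 1)(3i^4 + 10i^3 + 10i^2 + 3i - 3) = (i+1)(3(i+1)^4 - 2(i+1)^3 - 2(i+1)^2 + (i+1) - 3),
which is the closed form with n = i+1.
By the principle of mathematical induction, the result holds for all n ≥ 1.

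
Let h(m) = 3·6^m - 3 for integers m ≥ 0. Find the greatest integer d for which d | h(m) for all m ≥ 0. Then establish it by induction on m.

d = 15

Computing the first values: h(0) = 0 and h(1) = 15; gcd(0, 15) = 15, so d ≤ 15.
We prove 15 | 3·6^m - 3 for all m ≥ 0 by induction on m.
Base step (m = 0): h(0) = 0 = 15·(0), so 15 | h(0).
Inductive step: assume the claim holds for m = p, i.e. 15 | h(p). Then
h(p+1) = 3·6^(p+1) - 3 = 6·(3·6^p - 3) + 15 = 6·h(p) + 15. The first term is divisible by 15 by the inductive hypothesis, and 15 is divisible by 15. Hence 15 | h(p+1).
Hence, by induction on m, the claim holds for every m ≥ 0.
Therefore the largest such d is 15.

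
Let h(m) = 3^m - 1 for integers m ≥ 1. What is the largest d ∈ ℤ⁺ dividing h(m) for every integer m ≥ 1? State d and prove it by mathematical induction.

d = 2

Computing the first values: h(1) = 2 and h(2) = 8; gcd(2, 8) = 2, so d ≤ 2.
We prove 2 | 3^m - 1 for all m ≥ 1 by induction on m.
When m = 1: h(1) = 2 = 2·(1), so 2 | h(1).
Inductive step: assume the claim holds for m = j, i.e. 2 | h(j). Then
3^{j+1} − 1^{j+1} = 3·3^j − 1·1^j = 3·(3^j − 1^j) + (2)·1^j. The first term is divisible by 2 by the inductive hypothesis, and the second term (2)·1^j is divisible by 2 since 2 | 2. Hence 2 | h(j+1).
This completes the induction.
Therefore the largest such d is 2.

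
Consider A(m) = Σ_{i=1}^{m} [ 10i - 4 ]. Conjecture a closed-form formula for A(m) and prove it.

We claim A(m) = m(5m + 1) for all m ≥ 1.
For the base case m = 1: A(1) = 6, and the closed form gives 6. They agree.
Suppose the result is true for m = i, so A(i) = i(5i + 1).
Then A(i+1) = A(i) + (10i + 6) = (i(5i + 1)) + (10i + 6).
Simplifying, A(i+1) = (i + 1)(5i + 6) = (i+1)(5(i+1) + 1),
which is the closed form with m = i+1.
By induction, the statement is established for all m ≥ 1.

A(m) = m(5m + 1)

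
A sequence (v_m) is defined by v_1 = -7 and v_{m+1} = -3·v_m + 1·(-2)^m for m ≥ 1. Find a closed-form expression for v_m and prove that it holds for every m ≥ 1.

v_m = (-2)^m - 5(-3)^(m - 1)

Computing the first terms: v_1 = -7, v_2 = 19, v_3 = -53. This suggests v_m = (-2)^m - 5(-3)^(m - 1).
Base step (m = 1): the formula gives -7 = -7 = v_1.
Suppose the result is true for m = i, so v_i = (-2)^i - 5(-3)^(i - 1).
Then v_{i+1} = -3·v_i + 1·(-2)^i = -3·((-2)^i - 5(-3)^(i - 1)) + 1·(-2)^i = (-2)^(i + 1) - 5(-3)^i = (-2)^(i+1) - 5(-3)^((i+1) - 1),
which is the claimed formula at m = i+1.
By the principle of mathematical induction, the result holds for all m ≥ 1.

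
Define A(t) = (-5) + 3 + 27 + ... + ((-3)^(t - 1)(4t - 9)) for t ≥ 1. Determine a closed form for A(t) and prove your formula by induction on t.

We claim A(t) = (-3)^t(-t + 2) - 2 for all t ≥ 1.
When t = 1: A(1) = -5, and the closed form gives -5. They agree.
For the inductive step, assume it holds for an arbitrary i ≥ 1, so A(i) = (-3)^i(-i + 2) - 2.
Then A(i+1) = A(i) + ((-3)^i(4i - 5)) = ((-3)^i(-i + 2) - 2) + ((-3)^i(4i - 5)).
Simplifying, A(i+1) = -(-3)^(i + 1)i + (-3)^(i + 1) - 2 = (-3)^(i+1)(-(i+1) + 2) - 2,
which is the closed form with t = i+1.
By induction, the statement is established for all t ≥ 1.

A(t) = (-3)^t(-t + 2) - 2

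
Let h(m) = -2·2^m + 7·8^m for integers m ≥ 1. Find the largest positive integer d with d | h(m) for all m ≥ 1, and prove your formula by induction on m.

d = 4

Computing the first values: h(1) = 52 and h(2) = 440; gcd(52, 440) = 4, so d ≤ 4.
We prove 4 | -2·2^m + 7·8^m for all m ≥ 1 by induction on m.
Base step (m = 1): h(1) = 52 = 4·(13), so 4 | h(1).
Inductive step: assume the claim holds for m = r, i.e. 4 | h(r). Then
h(r+1) − 8·h(r) = (-2·2^(r+1) + 7·8^(r+1)) − 8·(-2·2^r + 7·8^r) = (-2)·2^r·(2 − 8) = (12)·2^r. Since 4 | h(r) by the inductive hypothesis, 4 | 8·h(r); and 4 | 12 since 12 = 4·3. Therefore 4 | h(r+1).
This completes the induction.
Therefore the largest such d is 4.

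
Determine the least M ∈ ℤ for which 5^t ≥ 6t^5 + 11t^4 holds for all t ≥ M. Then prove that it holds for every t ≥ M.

M = 8

At t = 7: 78125 < 127253, so the inequality fails and M ≥ 8. We prove 5^t ≥ 6t^5 + 11t^4 for all t ≥ 8.
When t = 8: 5^t = 390625 and 6t^5 + 11t^4 = 241664, so 390625 ≥ 241664.
Inductive step: suppose the statement holds for some i ≥ 8, so 5^i ≥ 6i^5 + 11i^4.
Then 5^(i + 1) = 5·(5^i) ≥ 5·(6i^5 + 11i^4).
Also, for i ≥ 8 we have 5·(6i^5 + 11i^4) ≥ 6(i+1)^5 + 11(i+1)^4, since 5·(6i^5 + 11i^4) − (6(i+1)^5 + 11(i+1)^4) = 24i^5 + 14i^4 - 104i^3 - 126i^2 - 74i - 17, which is nonnegative for all i ≥ 8.
Combining, 5^(i + 1) ≥ 6(i+1)^5 + 11(i+1)^4.
Hence, by induction on t, the claim holds for every t ≥ 8.
Hence the smallest such M is 8.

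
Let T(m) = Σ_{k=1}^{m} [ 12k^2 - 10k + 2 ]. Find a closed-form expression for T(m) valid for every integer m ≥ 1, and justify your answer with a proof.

We claim T(m) = m(4m^2 + m - 1) for all m ≥ 1.
Base step (m = 1): T(1) = 4, and the closed form gives 4. They agree.
Suppose the result is true for m = k, so T(k) = k(4k^2 + k - 1).
Then T(k+1) = T(k) + (12k^2 + 14k + 4) = (k(4k^2 + k - 1)) + (12k^2 + 14k + 4).
Simplifying, T(k+1) = (k + 1)(4k^2 + 9k + 4) = (k+1)(4(k+1)^2 + (k+1) - 1),
which is the closed form with m = k+1.
Hence, by induction on m, the claim holds for every m ≥ 1.

T(m) = m(4m^2 + m - 1)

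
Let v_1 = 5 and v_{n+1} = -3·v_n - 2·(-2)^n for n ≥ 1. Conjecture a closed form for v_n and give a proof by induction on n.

v_n = (-2)^(n + 1) + (-3)^(n - 1)

Computing the first terms: v_1 = 5, v_2 = -11, v_3 = 25. This suggests v_n = (-2)^(n + 1) + (-3)^(n - 1).
Base case (n = 1): the formula gives 5 = 5 = v_1.
For the inductive step, assume it holds for an arbitrary i ≥ 1, so v_i = (-2)^(i + 1) + (-3)^(i - 1).
Then v_{i+1} = -3·v_i - 2·(-2)^i = -3·((-2)^(i + 1) + (-3)^(i - 1)) - 2·(-2)^i = (-2)^(i + 2) + (-3)^i = (-2)^((i+1) + 1) + (-3)^((i+1) - 1),
which is the claimed formula at n = i+1.
By induction, the statement is established for all n ≥ 1.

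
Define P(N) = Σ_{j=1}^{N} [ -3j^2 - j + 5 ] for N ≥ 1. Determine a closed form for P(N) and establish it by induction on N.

P(N) = -N(N^2 + 2N - 4)

We claim P(N) = -N(N^2 + 2N - 4) for all N ≥ 1.
When N = 1: P(1) = 1, and the closed form gives 1. They agree.
Inductive step: assume the claim holds for N = j, so P(j) = j(-j^2 - 2j + 4).
Then P(j+1) = P(j) + (-j - 3(j + 1)^2 + 4) = (j(-j^2 - 2j + 4)) + (-j - 3(j + 1)^2 + 4).
Simplifying, P(j+1) = -(j + 1)(j^2 + 4j - 1) = -(j+1)((j+1)^2 + 2(j+1) - 4),
which is the closed form with N = j+1.
By induction, the statement is established for all N ≥ 1.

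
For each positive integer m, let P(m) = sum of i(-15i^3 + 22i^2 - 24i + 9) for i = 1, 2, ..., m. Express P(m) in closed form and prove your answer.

P(m) = -m(m + 1)(3m - 1)(m^2 + 1)

We claim P(m) = -m(m + 1)(3m - 1)(m^2 + 1) for all m ≥ 1.
For the base case m = 1: P(1) = -8, and the closed form gives -8. They agree.
Inductive step: assume the claim holds for m = i, so P(i) = i(-3i^4 - 2i^3 - 2i^2 - 2i + 1).
Then P(i+1) = P(i) + (-15i^4 - 38i^3 - 48i^2 - 33i - 8) = (i(-3i^4 - 2i^3 - 2i^2 - 2i + 1)) + (-15i^4 - 38i^3 - 48i^2 - 33i - 8).
Simplifying, P(i+1) = -(i + 1)(i + 2)(3i + 2)(i^2 + 2i + 2) = -(i+1)((i+1) + 1)(3(i+1) - 1)((i+1)^2 + 1),
which is the closed form with m = i+1.
This completes the induction.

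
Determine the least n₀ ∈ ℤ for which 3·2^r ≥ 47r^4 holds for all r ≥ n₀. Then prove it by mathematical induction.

At r = 21: 6291456 < 9140607, so the inequality fails and n₀ ≥ 22. We prove 3·2^r ≥ 47r^4 for all r ≥ 22.
For the base case r = 22: 3·2^r = 12582912 and 47r^4 = 11010032, so 12582912 ≥ 11010032.
Suppose the result is true for r = k, so 3·2^k ≥ 47k^4.
Then 3·2^(k + 1) = 2·(3·2^k) ≥ 2·(47k^4).
Also, for k ≥ 22 we have 2·(47k^4) ≥ 47(k+1)^4, since 2 ≥ (1 + 1/k)^4 for all k ≥ 22.
Combining, 3·2^(k + 1) ≥ 47(k+1)^4.
This completes the induction.
Hence the smallest such n₀ is 22.

n₀ = 22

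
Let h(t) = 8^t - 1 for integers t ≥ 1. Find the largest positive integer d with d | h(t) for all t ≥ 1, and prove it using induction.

d = 7

Computing the first values: h(1) = 7 and h(2) = 63; gcd(7, 63) = 7, so d ≤ 7.
We prove 7 | 8^t - 1 for all t ≥ 1 by induction on t.
Base case (t = 1): h(1) = 7 = 7·(1), so 7 | h(1).
Inductive step: assume the claim holds for t = p, i.e. 7 | h(p). Then
8^{p+1} − 1^{p+1} = 8·8^p − 1·1^p = 8·(8^p − 1^p) + (7)·1^p. The first term is divisible by 7 by the inductive hypothesis, and the second term (7)·1^p is divisible by 7 since 7 | 7. Hence 7 | h(p+1).
Hence, by induction on t, the claim holds for every t ≥ 1.
Therefore the largest such d is 7.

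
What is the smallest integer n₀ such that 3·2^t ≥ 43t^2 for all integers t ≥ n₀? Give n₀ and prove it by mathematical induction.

n₀ = 11

At t = 10: 3072 < 4300, so the inequality fails and n₀ ≥ 11. We prove 3·2^t ≥ 43t^2 for all t ≥ 11.
When t = 11: 3·2^t = 6144 and 43t^2 = 5203, so 6144 ≥ 5203.
Inductive step: suppose the statement holds for some r ≥ 11, so 3·2^r ≥ 43r^2.
Then 3·2^(r + 1) = 2·(3·2^r) ≥ 2·(43r^2).
Also, for r ≥ 11 we have 2·(43r^2) ≥ 43(r+1)^2, since 2 ≥ (1 + 1/r)^2 for all r ≥ 11.
Combining, 3·2^(r + 1) ≥ 43(r+1)^2.
By induction, the statement is established for all t ≥ 11.
Hence the smallest such n₀ is 11.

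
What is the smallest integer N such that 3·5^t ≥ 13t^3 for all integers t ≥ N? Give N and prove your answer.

At t = 2: 75 < 104, so the inequality fails and N ≥ 3. We prove 3·5^t ≥ 13t^3 for all t ≥ 3.
When t = 3: 3·5^t = 375 and 13t^3 = 351, so 375 ≥ 351.
For the inductive step, assume it holds for an arbitrary r ≥ 3, so 3·5^r ≥ 13r^3.
Then 3·5^(r + 1) = 5·(3·5^r) ≥ 5·(13r^3).
Also, for r ≥ 3 we have 5·(13r^3) ≥ 13(r+1)^3, since 5 ≥ (1 + 1/r)^3 for all r ≥ 3.
Combining, 3·5^(r + 1) ≥ 13(r+1)^3.
Hence, by induction on t, the claim holds for every t ≥ 3.
Hence the smallest such N is 3.

N = 3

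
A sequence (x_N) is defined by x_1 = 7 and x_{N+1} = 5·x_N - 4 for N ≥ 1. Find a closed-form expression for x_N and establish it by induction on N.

Computing the first terms: x_1 = 7, x_2 = 31, x_3 = 151. This suggests x_N = 6·5^(N - 1) + 1.
For the base case N = 1: the formula gives 7 = 7 = x_1.
Suppose the result is true for N = i, so x_i = 6·5^(i - 1) + 1.
Then x_{i+1} = 5·x_i - 4 = 5·(6·5^(i - 1) + 1) - 4 = 6·5^i + 1 = 6·5^((i+1) - 1) + 1,
which is the claimed formula at N = i+1.
This completes the induction.

x_N = 6·5^(N - 1) + 1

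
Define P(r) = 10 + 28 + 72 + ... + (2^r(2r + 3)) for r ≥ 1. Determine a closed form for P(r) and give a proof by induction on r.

P(r) = 2·2^r(2r + 1) - 2

We claim P(r) = 2·2^r(2r + 1) - 2 for all r ≥ 1.
For the base case r = 1: P(1) = 10, and the closed form gives 10. They agree.
Inductive step: assume the claim holds for r = p, so P(p) = 2·2^p(2p + 1) - 2.
Then P(p+1) = P(p) + (2^(p + 1)(2p + 5)) = (2·2^p(2p + 1) - 2) + (2^(p + 1)(2p + 5)).
Simplifying, P(p+1) = 8·2^p·p + 12·2^p - 2 = 2·2^(p+1)(2(p+1) + 1) - 2,
which is the closed form with r = p+1.
By the principle of mathematical induction, the result holds for all r ≥ 1.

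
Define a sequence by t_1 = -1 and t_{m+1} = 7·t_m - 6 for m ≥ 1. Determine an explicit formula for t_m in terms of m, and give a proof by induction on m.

t_m = -2·7^(m - 1) + 1

Computing the first terms: t_1 = -1, t_2 = -13, t_3 = -97. This suggests t_m = -2·7^(m - 1) + 1.
For the base case m = 1: the formula gives -1 = -1 = t_1.
Inductive step: suppose the statement holds for some k ≥ 1, so t_k = -2·7^(k - 1) + 1.
Then t_{k+1} = 7·t_k - 6 = 7·(-2·7^(k - 1) + 1) - 6 = -2·7^k + 1 = -2·7^((k+1) - 1) + 1,
which is the claimed formula at m = k+1.
By the principle of mathematical induction, the result holds for all m ≥ 1.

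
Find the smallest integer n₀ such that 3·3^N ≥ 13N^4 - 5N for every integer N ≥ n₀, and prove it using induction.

At N = 9: 59049 < 85248, so the inequality fails and n₀ ≥ 10. We prove 3·3^N ≥ 13N^4 - 5N for all N ≥ 10.
Base step (N = 10): 3·3^N = 177147 and 13N^4 - 5N = 129950, so 177147 ≥ 129950.
Suppose the result is true for N = m, so 3·3^m ≥ 13m^4 - 5m.
Then 3·3^(m + 1) = 3·(3·3^m) ≥ 3·(13m^4 - 5m).
Also, for m ≥ 10 we have 3·(13m^4 - 5m) ≥ 13(m+1)^4 - 5(m+1), since 3·(13m^4 - 5m) − (13(m+1)^4 - 5(m+1)) = 26m^4 - 52m^3 - 78m^2 - 62m - 8, which is nonnegative for all m ≥ 10.
Combining, 3·3^(m + 1) ≥ 13(m+1)^4 - 5(m+1).
Hence, by induction on N, the claim holds for every N ≥ 10.
Hence the smallest such n₀ is 10.

n₀ = 10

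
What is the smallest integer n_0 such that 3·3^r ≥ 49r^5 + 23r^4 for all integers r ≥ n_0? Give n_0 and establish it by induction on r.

At r = 14: 14348907 < 27236944, so the inequality fails and n_0 ≥ 15. We prove 3·3^r ≥ 49r^5 + 23r^4 for all r ≥ 15.
When r = 15: 3·3^r = 43046721 and 49r^5 + 23r^4 = 38373750, so 43046721 ≥ 38373750.
Suppose the result is true for r = i, so 3·3^i ≥ 49i^5 + 23i^4.
Then 3·3^(i + 1) = 3·(3·3^i) ≥ 3·(49i^5 + 23i^4).
Also, for i ≥ 15 we have 3·(49i^5 + 23i^4) ≥ 49(i+1)^5 + 23(i+1)^4, since 3·(49i^5 + 23i^4) − (49(i+1)^5 + 23(i+1)^4) = 98i^5 - 199i^4 - 582i^3 - 628i^2 - 337i - 72, which is nonnegative for all i ≥ 15.
Combining, 3·3^(i + 1) ≥ 49(i+1)^5 + 23(i+1)^4.
This completes the induction.
Hence the smallest such n_0 is 15.

n_0 = 15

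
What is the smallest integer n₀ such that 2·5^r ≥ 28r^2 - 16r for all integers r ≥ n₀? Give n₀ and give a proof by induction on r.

n₀ = 3

At r = 2: 50 < 80, so the inequality fails and n₀ ≥ 3. We prove 2·5^r ≥ 28r^2 - 16r for all r ≥ 3.
For the base case r = 3: 2·5^r = 250 and 28r^2 - 16r = 204, so 250 ≥ 204.
Suppose the result is true for r = m, so 2·5^m ≥ 28m^2 - 16m.
Then 2·5^(m + 1) = 5·(2·5^m) ≥ 5·(28m^2 - 16m).
Also, for m ≥ 3 we have 5·(28m^2 - 16m) ≥ 28(m+1)^2 - 16(m+1), since 5·(28m^2 - 16m) − (28(m+1)^2 - 16(m+1)) = 112m^2 - 120m - 12, which is nonnegative for all m ≥ 3.
Combining, 2·5^(m + 1) ≥ 28(m+1)^2 - 16(m+1).
By induction, the statement is established for all r ≥ 3.
Hence the smallest such n₀ is 3.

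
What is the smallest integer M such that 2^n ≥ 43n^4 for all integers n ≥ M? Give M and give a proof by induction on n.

At n = 23: 8388608 < 12033163, so the inequality fails and M ≥ 24. We prove 2^n ≥ 43n^4 for all n ≥ 24.
For the base case n = 24: 2^n = 16777216 and 43n^4 = 14266368, so 16777216 ≥ 14266368.
Inductive step: suppose the statement holds for some r ≥ 24, so 2^r ≥ 43r^4.
Then 2^(r + 1) = 2·(2^r) ≥ 2·(43r^4).
Also, for r ≥ 24 we have 2·(43r^4) ≥ 43(r+1)^4, since 2 ≥ (1 + 1/r)^4 for all r ≥ 24.
Combining, 2^(r + 1) ≥ 43(r+1)^4.
By induction, the statement is established for all n ≥ 24.
Hence the smallest such M is 24.

M = 24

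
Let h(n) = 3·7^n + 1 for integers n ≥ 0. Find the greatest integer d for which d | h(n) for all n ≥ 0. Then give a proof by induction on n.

d = 2

Computing the first values: h(0) = 4 and h(1) = 22; gcd(4, 22) = 2, so d ≤ 2.
We prove 2 | 3·7^n + 1 for all n ≥ 0 by induction on n.
When n = 0: h(0) = 4 = 2·(2), so 2 | h(0).
Inductive step: assume the claim holds for n = j, i.e. 2 | h(j). Then
h(j+1) = 3·7^(j+1) + 1 = 7·(3·7^j + 1) - 6 = 7·h(j) - 6. The first term is divisible by 2 by the inductive hypothesis, and -6 is divisible by 2. Hence 2 | h(j+1).
By induction, the statement is established for all n ≥ 0.
Therefore the largest such d is 2.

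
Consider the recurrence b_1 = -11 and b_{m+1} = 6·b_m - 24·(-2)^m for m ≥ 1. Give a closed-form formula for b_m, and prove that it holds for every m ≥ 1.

Computing the first terms: b_1 = -11, b_2 = -18, b_3 = -204. This suggests b_m = 3(-2)^m - 5·6^(m - 1).
Base case (m = 1): the formula gives -11 = -11 = b_1.
Suppose the result is true for m = i, so b_i = 3(-2)^i - 5·6^(i - 1).
Then b_{i+1} = 6·b_i - 24·(-2)^i = 6·(3(-2)^i - 5·6^(i - 1)) - 24·(-2)^i = 3(-2)^(i + 1) - 5·6^i = 3(-2)^(i+1) - 5·6^((i+1) - 1),
which is the claimed formula at m = i+1.
By induction, the statement is established for all m ≥ 1.

b_m = 3(-2)^m - 5·6^(m - 1)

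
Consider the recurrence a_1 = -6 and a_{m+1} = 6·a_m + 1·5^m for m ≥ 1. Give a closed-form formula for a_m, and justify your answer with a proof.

a_m = -5^m - 6^(m - 1)

Computing the first terms: a_1 = -6, a_2 = -31, a_3 = -161. This suggests a_m = -5^m - 6^(m - 1).
Base step (m = 1): the formula gives -6 = -6 = a_1.
Suppose the result is true for m = r, so a_r = -5^r - 6^(r - 1).
Then a_{r+1} = 6·a_r + 1·5^r = 6·(-5^r - 6^(r - 1)) + 1·5^r = -5^(r + 1) - 6^r = -5^(r+1) - 6^((r+1) - 1),
which is the claimed formula at m = r+1.
Hence, by induction on m, the claim holds for every m ≥ 1.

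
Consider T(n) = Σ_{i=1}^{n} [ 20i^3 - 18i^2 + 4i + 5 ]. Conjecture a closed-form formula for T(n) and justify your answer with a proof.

T(n) = n(5n^3 + 4n^2 - 2n + 4)

We claim T(n) = n(5n^3 + 4n^2 - 2n + 4) for all n ≥ 1.
For the base case n = 1: T(1) = 11, and the closed form gives 11. They agree.
For the inductive step, assume it holds for an arbitrary i ≥ 1, so T(i) = i(5i^3 + 4i^2 - 2i + 4).
Then T(i+1) = T(i) + (20i^3 + 42i^2 + 28i + 11) = (i(5i^3 + 4i^2 - 2i + 4)) + (20i^3 + 42i^2 + 28i + 11).
Simplifying, T(i+1) = (i + 1)(5i^3 + 19i^2 + 21i + 11) = (i+1)(5(i+1)^3 + 4(i+1)^2 - 2(i+1) + 4),
which is the closed form with n = i+1.
Hence, by induction on n, the claim holds for every n ≥ 1.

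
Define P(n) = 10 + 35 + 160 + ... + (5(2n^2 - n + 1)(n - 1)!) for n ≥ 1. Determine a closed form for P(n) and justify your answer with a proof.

P(n) = (10n + 5)n! - 5

We claim P(n) = (10n + 5)n! - 5 for all n ≥ 1.
Base step (n = 1): P(1) = 10, and the closed form gives 10. They agree.
Suppose the result is true for n = m, so P(m) = (10m + 5)m! - 5.
Then P(m+1) = P(m) + (5(2m^2 + 3m + 2)m!) = ((10m + 5)m! - 5) + (5(2m^2 + 3m + 2)m!).
Simplifying, P(m+1) = (10(m+1) + 5)(m+1)! - 5,
which is the closed form with n = m+1.
By the principle of mathematical induction, the result holds for all n ≥ 1.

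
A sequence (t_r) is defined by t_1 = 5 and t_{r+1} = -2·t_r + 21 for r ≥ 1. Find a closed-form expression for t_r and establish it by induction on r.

t_r = (-2)^r + 7

Computing the first terms: t_1 = 5, t_2 = 11, t_3 = -1. This suggests t_r = (-2)^r + 7.
For the base case r = 1: the formula gives 5 = 5 = t_1.
For the inductive step, assume it holds for an arbitrary i ≥ 1, so t_i = (-2)^i + 7.
Then t_{i+1} = -2·t_i + 21 = -2·((-2)^i + 7) + 21 = (-2)^(i + 1) + 7,
which is the claimed formula at r = i+1.
This completes the induction.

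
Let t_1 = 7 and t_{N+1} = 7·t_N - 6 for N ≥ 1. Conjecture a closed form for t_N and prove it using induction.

Computing the first terms: t_1 = 7, t_2 = 43, t_3 = 295. This suggests t_N = 6·7^(N - 1) + 1.
For the base case N = 1: the formula gives 7 = 7 = t_1.
For the inductive step, assume it holds for an arbitrary k ≥ 1, so t_k = 6·7^(k - 1) + 1.
Then t_{k+1} = 7·t_k - 6 = 7·(6·7^(k - 1) + 1) - 6 = 6·7^k + 1 = 6·7^((k+1) - 1) + 1,
which is the claimed formula at N = k+1.
By induction, the statement is established for all N ≥ 1.

t_N = 6·7^(N - 1) + 1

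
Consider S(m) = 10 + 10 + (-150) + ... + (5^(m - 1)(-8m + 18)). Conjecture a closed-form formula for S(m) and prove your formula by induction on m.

S(m) = 5^m(-2m + 5) - 5

We claim S(m) = 5^m(-2m + 5) - 5 for all m ≥ 1.
Base step (m = 1): S(1) = 10, and the closed form gives 10. They agree.
For the inductive step, assume it holds for an arbitrary k ≥ 1, so S(k) = 5^k(-2k + 5) - 5.
Then S(k+1) = S(k) + (5^k(-8k + 10)) = (5^k(-2k + 5) - 5) + (5^k(-8k + 10)).
Simplifying, S(k+1) = -10·5^k·k + 15·5^k - 5 = 5^(k+1)(-2(k+1) + 5) - 5,
which is the closed form with m = k+1.
This completes the induction.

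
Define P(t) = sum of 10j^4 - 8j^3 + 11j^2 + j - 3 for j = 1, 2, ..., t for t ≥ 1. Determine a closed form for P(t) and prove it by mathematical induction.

P(t) = t(2t^4 + 3t^3 + 3t^2 + 4t - 1)

We claim P(t) = t(2t^4 + 3t^3 + 3t^2 + 4t - 1) for all t ≥ 1.
Base case (t = 1): P(1) = 11, and the closed form gives 11. They agree.
For the inductive step, assume it holds for an arbitrary j ≥ 1, so P(j) = j(2j^4 + 3j^3 + 3j^2 + 4j - 1).
Then P(j+1) = P(j) + (10j^4 + 32j^3 + 47j^2 + 39j + 11) = (j(2j^4 + 3j^3 + 3j^2 + 4j - 1)) + (10j^4 + 32j^3 + 47j^2 + 39j + 11).
Simplifying, P(j+1) = (j + 1)(2j^4 + 11j^3 + 24j^2 + 27j + 11) = (j+1)(2(j+1)^4 + 3(j+1)^3 + 3(j+1)^2 + 4(j+1) - 1),
which is the closed form with t = j+1.
By induction, the statement is established for all t ≥ 1.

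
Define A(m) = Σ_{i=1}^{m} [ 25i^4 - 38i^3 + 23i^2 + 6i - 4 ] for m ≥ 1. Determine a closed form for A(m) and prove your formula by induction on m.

We claim A(m) = m(5m^4 + 3m^3 - 3m^2 + 5m + 2) for all m ≥ 1.
For the base case m = 1: A(1) = 12, and the closed form gives 12. They agree.
Inductive step: suppose the statement holds for some i ≥ 1, so A(i) = i(5i^4 + 3i^3 - 3i^2 + 5i + 2).
Then A(i+1) = A(i) + (25i^4 + 62i^3 + 59i^2 + 38i + 12) = (i(5i^4 + 3i^3 - 3i^2 + 5i + 2)) + (25i^4 + 62i^3 + 59i^2 + 38i + 12).
Simplifying, A(i+1) = (i + 1)(5i^4 + 23i^3 + 36i^2 + 28i + 12) = (i+1)(5(i+1)^4 + 3(i+1)^3 - 3(i+1)^2 + 5(i+1) + 2),
which is the closed form with m = i+1.
Hence, by induction on m, the claim holds for every m ≥ 1.

A(m) = m(5m^4 + 3m^3 - 3m^2 + 5m + 2)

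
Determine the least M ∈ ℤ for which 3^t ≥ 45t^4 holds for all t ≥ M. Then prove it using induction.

At t = 12: 531441 < 933120, so the inequality fails and M ≥ 13. We prove 3^t ≥ 45t^4 for all t ≥ 13.
For the base case t = 13: 3^t = 1594323 and 45t^4 = 1285245, so 1594323 ≥ 1285245.
For the inductive step, assume it holds for an arbitrary k ≥ 13, so 3^k ≥ 45k^4.
Then 3^(k + 1) = 3·(3^k) ≥ 3·(45k^4).
Also, for k ≥ 13 we have 3·(45k^4) ≥ 45(k+1)^4, since 3 ≥ (1 + 1/k)^4 for all k ≥ 13.
Combining, 3^(k + 1) ≥ 45(k+1)^4.
By the principle of mathematical induction, the result holds for all t ≥ 13.
Hence the smallest such M is 13.

M = 13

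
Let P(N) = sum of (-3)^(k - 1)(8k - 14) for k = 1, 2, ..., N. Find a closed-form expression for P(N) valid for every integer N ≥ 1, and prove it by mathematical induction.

We claim P(N) = (-3)^N(-2N + 3) - 3 for all N ≥ 1.
Base step (N = 1): P(1) = -6, and the closed form gives -6. They agree.
Inductive step: suppose the statement holds for some k ≥ 1, so P(k) = (-3)^k(-2k + 3) - 3.
Then P(k+1) = P(k) + ((-3)^k(8k - 6)) = ((-3)^k(-2k + 3) - 3) + ((-3)^k(8k - 6)).
Simplifying, P(k+1) = 6(-3)^k·k - 3(-3)^k - 3 = (-3)^(k+1)(-2(k+1) + 3) - 3,
which is the closed form with N = k+1.
By induction, the statement is established for all N ≥ 1.

P(N) = (-3)^N(-2N + 3) - 3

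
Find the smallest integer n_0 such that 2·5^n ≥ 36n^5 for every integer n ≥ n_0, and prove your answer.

At n = 8: 781250 < 1179648, so the inequality fails and n_0 ≥ 9. We prove 2·5^n ≥ 36n^5 for all n ≥ 9.
Base step (n = 9): 2·5^n = 3906250 and 36n^5 = 2125764, so 3906250 ≥ 2125764.
For the inductive step, assume it holds for an arbitrary k ≥ 9, so 2·5^k ≥ 36k^5.
Then 2·5^(k + 1) = 5·(2·5^k) ≥ 5·(36k^5).
Also, for k ≥ 9 we have 5·(36k^5) ≥ 36(k+1)^5, since 5 ≥ (1 + 1/k)^5 for all k ≥ 9.
Combining, 2·5^(k + 1) ≥ 36(k+1)^5.
Hence, by induction on n, the claim holds for every n ≥ 9.
Hence the smallest such n_0 is 9.

n_0 = 9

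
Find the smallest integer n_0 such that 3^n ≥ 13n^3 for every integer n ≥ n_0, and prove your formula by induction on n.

n_0 = 9

At n = 8: 6561 < 6656, so the inequality fails and n_0 ≥ 9. We prove 3^n ≥ 13n^3 for all n ≥ 9.
For the base case n = 9: 3^n = 19683 and 13n^3 = 9477, so 19683 ≥ 9477.
Suppose the result is true for n = m, so 3^m ≥ 13m^3.
Then 3^(m + 1) = 3·(3^m) ≥ 3·(13m^3).
Also, for m ≥ 9 we have 3·(13m^3) ≥ 13(m+1)^3, since 3 ≥ (1 + 1/m)^3 for all m ≥ 9.
Combining, 3^(m + 1) ≥ 13(m+1)^3.
By the principle of mathematical induction, the result holds for all n ≥ 9.
Hence the smallest such n_0 is 9.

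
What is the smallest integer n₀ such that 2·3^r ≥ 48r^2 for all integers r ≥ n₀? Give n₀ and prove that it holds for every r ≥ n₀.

At r = 6: 1458 < 1728, so the inequality fails and n₀ ≥ 7. We prove 2·3^r ≥ 48r^2 for all r ≥ 7.
Base step (r = 7): 2·3^r = 4374 and 48r^2 = 2352, so 4374 ≥ 2352.
Inductive step: suppose the statement holds for some p ≥ 7, so 2·3^p ≥ 48p^2.
Then 2·3^(p + 1) = 3·(2·3^p) ≥ 3·(48p^2).
Also, for p ≥ 7 we have 3·(48p^2) ≥ 48(p+1)^2, since 3 ≥ (1 + 1/p)^2 for all p ≥ 7.
Combining, 2·3^(p + 1) ≥ 48(p+1)^2.
Hence, by induction on r, the claim holds for every r ≥ 7.
Hence the smallest such n₀ is 7.

n₀ = 7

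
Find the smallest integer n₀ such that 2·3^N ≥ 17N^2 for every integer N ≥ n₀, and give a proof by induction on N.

At N = 4: 162 < 272, so the inequality fails and n₀ ≥ 5. We prove 2·3^N ≥ 17N^2 for all N ≥ 5.
For the base case N = 5: 2·3^N = 486 and 17N^2 = 425, so 486 ≥ 425.
For the inductive step, assume it holds for an arbitrary j ≥ 5, so 2·3^j ≥ 17j^2.
Then 2·3^(j + 1) = 3·(2·3^j) ≥ 3·(17j^2).
Also, for j ≥ 5 we have 3·(17j^2) ≥ 17(j+1)^2, since 3 ≥ (1 + 1/j)^2 for all j ≥ 5.
Combining, 2·3^(j + 1) ≥ 17(j+1)^2.
By the principle of mathematical induction, the result holds for all N ≥ 5.
Hence the smallest such n₀ is 5.

n₀ = 5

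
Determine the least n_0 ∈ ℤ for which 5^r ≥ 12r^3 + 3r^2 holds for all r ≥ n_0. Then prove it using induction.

n_0 = 5

At r = 4: 625 < 816, so the inequality fails and n_0 ≥ 5. We prove 5^r ≥ 12r^3 + 3r^2 for all r ≥ 5.
When r = 5: 5^r = 3125 and 12r^3 + 3r^2 = 1575, so 3125 ≥ 1575.
Inductive step: suppose the statement holds for some p ≥ 5, so 5^p ≥ 12p^3 + 3p^2.
Then 5^(p + 1) = 5·(5^p) ≥ 5·(12p^3 + 3p^2).
Also, for p ≥ 5 we have 5·(12p^3 + 3p^2) ≥ 12(p+1)^3 + 3(p+1)^2, since 5·(12p^3 + 3p^2) − (12(p+1)^3 + 3(p+1)^2) = 48p^3 - 24p^2 - 42p - 15, which is nonnegative for all p ≥ 5.
Combining, 5^(p + 1) ≥ 12(p+1)^3 + 3(p+1)^2.
By induction, the statement is established for all r ≥ 5.
Hence the smallest such n_0 is 5.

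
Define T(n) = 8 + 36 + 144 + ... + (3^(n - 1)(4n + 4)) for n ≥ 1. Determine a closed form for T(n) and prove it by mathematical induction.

T(n) = 3^n(2n + 1) - 1

We claim T(n) = 3^n(2n + 1) - 1 for all n ≥ 1.
When n = 1: T(1) = 8, and the closed form gives 8. They agree.
For the inductive step, assume it holds for an arbitrary i ≥ 1, so T(i) = 3^i(2i + 1) - 1.
Then T(i+1) = T(i) + (4·3^i(i + 2)) = (3^i(2i + 1) - 1) + (4·3^i(i + 2)).
Simplifying, T(i+1) = 6·3^i·i + 9·3^i - 1 = 3^(i+1)(2(i+1) + 1) - 1,
which is the closed form with n = i+1.
By induction, the statement is established for all n ≥ 1.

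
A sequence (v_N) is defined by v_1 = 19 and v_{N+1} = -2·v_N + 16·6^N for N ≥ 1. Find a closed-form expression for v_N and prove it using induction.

Computing the first terms: v_1 = 19, v_2 = 58, v_3 = 460. This suggests v_N = 7(-2)^(N - 1) + 2·6^N.
For the base case N = 1: the formula gives 19 = 19 = v_1.
For the inductive step, assume it holds for an arbitrary j ≥ 1, so v_j = 7(-2)^(j - 1) + 2·6^j.
Then v_{j+1} = -2·v_j + 16·6^j = -2·(7(-2)^(j - 1) + 2·6^j) + 16·6^j = 7(-2)^j + 2·6^(j + 1) = 7(-2)^((j+1) - 1) + 2·6^(j+1),
which is the claimed formula at N = j+1.
Hence, by induction on N, the claim holds for every N ≥ 1.

v_N = 7(-2)^(N - 1) + 2·6^N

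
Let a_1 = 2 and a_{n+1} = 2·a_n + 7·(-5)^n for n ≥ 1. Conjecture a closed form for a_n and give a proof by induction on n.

Computing the first terms: a_1 = 2, a_2 = -31, a_3 = 113. This suggests a_n = -(-5)^n - 3·2^(n - 1).
Base case (n = 1): the formula gives 2 = 2 = a_1.
Inductive step: suppose the statement holds for some p ≥ 1, so a_p = -(-5)^p - 3·2^(p - 1).
Then a_{p+1} = 2·a_p + 7·(-5)^p = 2·(-(-5)^p - 3·2^(p - 1)) + 7·(-5)^p = -(-5)^(p + 1) - 3·2^p = -(-5)^(p+1) - 3·2^((p+1) - 1),
which is the claimed formula at n = p+1.
By the principle of mathematical induction, the result holds for all n ≥ 1.

a_n = -(-5)^n - 3·2^(n - 1)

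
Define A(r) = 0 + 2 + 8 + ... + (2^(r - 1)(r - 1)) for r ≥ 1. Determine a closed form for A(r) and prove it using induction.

A(r) = 2^r(r - 2) + 2

We claim A(r) = 2^r(r - 2) + 2 for all r ≥ 1.
When r = 1: A(1) = 0, and the closed form gives 0. They agree.
For the inductive step, assume it holds for an arbitrary j ≥ 1, so A(j) = 2^j(j - 2) + 2.
Then A(j+1) = A(j) + (2^j·j) = (2^j(j - 2) + 2) + (2^j·j).
Simplifying, A(j+1) = 2·2^j·j - 2·2^j + 2 = 2^(j+1)((j+1) - 2) + 2,
which is the closed form with r = j+1.
By the principle of mathematical induction, the result holds for all r ≥ 1.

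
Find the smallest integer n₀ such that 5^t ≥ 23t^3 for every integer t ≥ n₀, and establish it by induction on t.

At t = 4: 625 < 1472, so the inequality fails and n₀ ≥ 5. We prove 5^t ≥ 23t^3 for all t ≥ 5.
Base case (t = 5): 5^t = 3125 and 23t^3 = 2875, so 3125 ≥ 2875.
Inductive step: suppose the statement holds for some j ≥ 5, so 5^j ≥ 23j^3.
Then 5^(j + 1) = 5·(5^j) ≥ 5·(23j^3).
Also, for j ≥ 5 we have 5·(23j^3) ≥ 23(j+1)^3, since 5 ≥ (1 + 1/j)^3 for all j ≥ 5.
Combining, 5^(j + 1) ≥ 23(j+1)^3.
This completes the induction.
Hence the smallest such n₀ is 5.

n₀ = 5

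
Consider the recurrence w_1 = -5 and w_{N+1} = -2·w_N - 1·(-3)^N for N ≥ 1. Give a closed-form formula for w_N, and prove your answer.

Computing the first terms: w_1 = -5, w_2 = 13, w_3 = -35. This suggests w_N = (-2)^N + (-3)^N.
When N = 1: the formula gives -5 = -5 = w_1.
For the inductive step, assume it holds for an arbitrary k ≥ 1, so w_k = (-2)^k + (-3)^k.
Then w_{k+1} = -2·w_k - 1·(-3)^k = -2·((-2)^k + (-3)^k) - 1·(-3)^k = (-2)^(k + 1) + (-3)^(k + 1),
which is the claimed formula at N = k+1.
This completes the induction.

w_N = (-2)^N + (-3)^N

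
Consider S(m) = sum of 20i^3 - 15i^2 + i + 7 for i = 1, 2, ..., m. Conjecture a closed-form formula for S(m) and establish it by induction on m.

We claim S(m) = m(5m^3 + 5m^2 - 2m + 5) for all m ≥ 1.
When m = 1: S(1) = 13, and the closed form gives 13. They agree.
Suppose the result is true for m = i, so S(i) = i(5i^3 + 5i^2 - 2i + 5).
Then S(i+1) = S(i) + (20i^3 + 45i^2 + 31i + 13) = (i(5i^3 + 5i^2 - 2i + 5)) + (20i^3 + 45i^2 + 31i + 13).
Simplifying, S(i+1) = (i + 1)(5i^3 + 20i^2 + 23i + 13) = (i+1)(5(i+1)^3 + 5(i+1)^2 - 2(i+1) + 5),
which is the closed form with m = i+1.
This completes the induction.

S(m) = m(5m^3 + 5m^2 - 2m + 5)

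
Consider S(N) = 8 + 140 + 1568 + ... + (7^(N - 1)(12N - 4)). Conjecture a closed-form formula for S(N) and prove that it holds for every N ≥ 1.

We claim S(N) = 7^N(2N - 1) + 1 for all N ≥ 1.
When N = 1: S(1) = 8, and the closed form gives 8. They agree.
Suppose the result is true for N = p, so S(p) = 7^p(2p - 1) + 1.
Then S(p+1) = S(p) + (7^p(12p + 8)) = (7^p(2p - 1) + 1) + (7^p(12p + 8)).
Simplifying, S(p+1) = 14·7^p·p + 7·7^p + 1 = 7^(p+1)(2(p+1) - 1) + 1,
which is the closed form with N = p+1.
This completes the induction.

S(N) = 7^N(2N - 1) + 1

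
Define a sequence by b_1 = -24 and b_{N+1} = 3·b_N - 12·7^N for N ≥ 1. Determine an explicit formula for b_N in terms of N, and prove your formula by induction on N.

Computing the first terms: b_1 = -24, b_2 = -156, b_3 = -1056. This suggests b_N = -3^N - 3·7^N.
For the base case N = 1: the formula gives -24 = -24 = b_1.
Inductive step: assume the claim holds for N = k, so b_k = -3^k - 3·7^k.
Then b_{k+1} = 3·b_k - 12·7^k = 3·(-3^k - 3·7^k) - 12·7^k = -3^(k + 1) - 3·7^(k + 1),
which is the claimed formula at N = k+1.
This completes the induction.

b_N = -3^N - 3·7^N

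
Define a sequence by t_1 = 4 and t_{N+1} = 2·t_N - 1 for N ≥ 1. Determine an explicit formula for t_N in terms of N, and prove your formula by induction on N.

t_N = 3·2^(N - 1) + 1

Computing the first terms: t_1 = 4, t_2 = 7, t_3 = 13. This suggests t_N = 3·2^(N - 1) + 1.
For the base case N = 1: the formula gives 4 = 4 = t_1.
Suppose the result is true for N = k, so t_k = 3·2^(k - 1) + 1.
Then t_{k+1} = 2·t_k - 1 = 2·(3·2^(k - 1) + 1) - 1 = 3·2^k + 1 = 3·2^((k+1) - 1) + 1,
which is the claimed formula at N = k+1.
By the principle of mathematical induction, the result holds for all N ≥ 1.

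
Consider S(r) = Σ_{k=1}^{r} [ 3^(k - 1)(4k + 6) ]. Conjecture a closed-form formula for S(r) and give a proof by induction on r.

S(r) = 2·3^r(r + 1) - 2

We claim S(r) = 2·3^r(r + 1) - 2 for all r ≥ 1.
For the base case r = 1: S(1) = 10, and the closed form gives 10. They agree.
Suppose the result is true for r = k, so S(k) = 2·3^k(k + 1) - 2.
Then S(k+1) = S(k) + (3^k(4k + 10)) = (2·3^k(k + 1) - 2) + (3^k(4k + 10)).
Simplifying, S(k+1) = 6·3^k·k + 12·3^k - 2 = 2·3^(k+1)((k+1) + 1) - 2,
which is the closed form with r = k+1.
Hence, by induction on r, the claim holds for every r ≥ 1.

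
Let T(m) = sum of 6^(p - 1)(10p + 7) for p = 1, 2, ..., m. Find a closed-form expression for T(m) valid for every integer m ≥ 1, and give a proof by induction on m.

T(m) = 6^m(2m + 1) - 1

We claim T(m) = 6^m(2m + 1) - 1 for all m ≥ 1.
For the base case m = 1: T(1) = 17, and the closed form gives 17. They agree.
Inductive step: suppose the statement holds for some p ≥ 1, so T(p) = 6^p(2p + 1) - 1.
Then T(p+1) = T(p) + (6^p(10p + 17)) = (6^p(2p + 1) - 1) + (6^p(10p + 17)).
Simplifying, T(p+1) = 12·6^p·p + 18·6^p - 1 = 6^(p+1)(2(p+1) + 1) - 1,
which is the closed form with m = p+1.
By the principle of mathematical induction, the result holds for all m ≥ 1.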